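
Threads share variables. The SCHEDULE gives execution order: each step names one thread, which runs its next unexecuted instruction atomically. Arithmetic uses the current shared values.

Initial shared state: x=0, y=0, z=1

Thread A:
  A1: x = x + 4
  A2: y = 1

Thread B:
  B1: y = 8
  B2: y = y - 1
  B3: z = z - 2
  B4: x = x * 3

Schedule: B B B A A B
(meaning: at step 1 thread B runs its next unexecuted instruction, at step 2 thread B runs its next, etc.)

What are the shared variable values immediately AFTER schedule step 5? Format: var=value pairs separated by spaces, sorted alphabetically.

Answer: x=4 y=1 z=-1

Derivation:
Step 1: thread B executes B1 (y = 8). Shared: x=0 y=8 z=1. PCs: A@0 B@1
Step 2: thread B executes B2 (y = y - 1). Shared: x=0 y=7 z=1. PCs: A@0 B@2
Step 3: thread B executes B3 (z = z - 2). Shared: x=0 y=7 z=-1. PCs: A@0 B@3
Step 4: thread A executes A1 (x = x + 4). Shared: x=4 y=7 z=-1. PCs: A@1 B@3
Step 5: thread A executes A2 (y = 1). Shared: x=4 y=1 z=-1. PCs: A@2 B@3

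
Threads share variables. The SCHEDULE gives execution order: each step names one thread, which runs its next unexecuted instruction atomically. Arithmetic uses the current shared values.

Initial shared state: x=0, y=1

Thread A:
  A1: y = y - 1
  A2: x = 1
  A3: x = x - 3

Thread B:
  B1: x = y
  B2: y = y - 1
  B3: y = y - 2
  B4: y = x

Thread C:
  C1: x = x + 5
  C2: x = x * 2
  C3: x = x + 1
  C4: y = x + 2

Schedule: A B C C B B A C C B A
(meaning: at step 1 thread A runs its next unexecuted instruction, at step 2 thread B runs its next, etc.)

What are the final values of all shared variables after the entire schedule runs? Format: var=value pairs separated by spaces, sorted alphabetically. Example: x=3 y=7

Answer: x=-1 y=2

Derivation:
Step 1: thread A executes A1 (y = y - 1). Shared: x=0 y=0. PCs: A@1 B@0 C@0
Step 2: thread B executes B1 (x = y). Shared: x=0 y=0. PCs: A@1 B@1 C@0
Step 3: thread C executes C1 (x = x + 5). Shared: x=5 y=0. PCs: A@1 B@1 C@1
Step 4: thread C executes C2 (x = x * 2). Shared: x=10 y=0. PCs: A@1 B@1 C@2
Step 5: thread B executes B2 (y = y - 1). Shared: x=10 y=-1. PCs: A@1 B@2 C@2
Step 6: thread B executes B3 (y = y - 2). Shared: x=10 y=-3. PCs: A@1 B@3 C@2
Step 7: thread A executes A2 (x = 1). Shared: x=1 y=-3. PCs: A@2 B@3 C@2
Step 8: thread C executes C3 (x = x + 1). Shared: x=2 y=-3. PCs: A@2 B@3 C@3
Step 9: thread C executes C4 (y = x + 2). Shared: x=2 y=4. PCs: A@2 B@3 C@4
Step 10: thread B executes B4 (y = x). Shared: x=2 y=2. PCs: A@2 B@4 C@4
Step 11: thread A executes A3 (x = x - 3). Shared: x=-1 y=2. PCs: A@3 B@4 C@4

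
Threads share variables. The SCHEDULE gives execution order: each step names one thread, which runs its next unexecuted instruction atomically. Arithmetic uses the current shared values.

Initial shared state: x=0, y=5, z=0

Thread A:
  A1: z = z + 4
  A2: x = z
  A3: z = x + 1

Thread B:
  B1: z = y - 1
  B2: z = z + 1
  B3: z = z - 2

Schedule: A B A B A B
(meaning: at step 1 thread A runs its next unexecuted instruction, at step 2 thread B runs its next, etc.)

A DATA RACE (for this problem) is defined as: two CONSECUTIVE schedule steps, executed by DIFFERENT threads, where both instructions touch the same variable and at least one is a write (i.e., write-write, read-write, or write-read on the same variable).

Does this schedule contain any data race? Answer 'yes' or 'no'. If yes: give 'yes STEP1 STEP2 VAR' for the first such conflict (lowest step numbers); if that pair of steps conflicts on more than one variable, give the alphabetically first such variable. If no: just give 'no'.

Steps 1,2: A(z = z + 4) vs B(z = y - 1). RACE on z (W-W).
Steps 2,3: B(z = y - 1) vs A(x = z). RACE on z (W-R).
Steps 3,4: A(x = z) vs B(z = z + 1). RACE on z (R-W).
Steps 4,5: B(z = z + 1) vs A(z = x + 1). RACE on z (W-W).
Steps 5,6: A(z = x + 1) vs B(z = z - 2). RACE on z (W-W).
First conflict at steps 1,2.

Answer: yes 1 2 z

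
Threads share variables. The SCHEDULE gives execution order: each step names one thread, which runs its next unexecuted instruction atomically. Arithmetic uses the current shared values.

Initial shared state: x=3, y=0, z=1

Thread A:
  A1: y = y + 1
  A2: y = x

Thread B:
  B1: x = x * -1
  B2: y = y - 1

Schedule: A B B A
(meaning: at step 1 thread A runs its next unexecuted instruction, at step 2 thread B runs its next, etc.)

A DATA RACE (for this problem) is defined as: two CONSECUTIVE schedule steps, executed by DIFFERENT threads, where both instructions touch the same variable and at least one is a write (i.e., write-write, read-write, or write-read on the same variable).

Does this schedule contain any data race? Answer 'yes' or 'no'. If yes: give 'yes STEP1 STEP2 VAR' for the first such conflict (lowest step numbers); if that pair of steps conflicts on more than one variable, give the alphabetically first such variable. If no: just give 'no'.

Steps 1,2: A(r=y,w=y) vs B(r=x,w=x). No conflict.
Steps 2,3: same thread (B). No race.
Steps 3,4: B(y = y - 1) vs A(y = x). RACE on y (W-W).
First conflict at steps 3,4.

Answer: yes 3 4 y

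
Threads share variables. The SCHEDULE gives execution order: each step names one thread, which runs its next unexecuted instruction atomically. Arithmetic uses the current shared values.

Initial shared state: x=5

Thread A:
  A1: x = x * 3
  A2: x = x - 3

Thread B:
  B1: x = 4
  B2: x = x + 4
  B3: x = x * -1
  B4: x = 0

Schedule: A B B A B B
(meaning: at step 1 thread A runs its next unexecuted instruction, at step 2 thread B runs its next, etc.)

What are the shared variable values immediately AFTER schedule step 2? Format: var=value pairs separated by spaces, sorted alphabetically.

Step 1: thread A executes A1 (x = x * 3). Shared: x=15. PCs: A@1 B@0
Step 2: thread B executes B1 (x = 4). Shared: x=4. PCs: A@1 B@1

Answer: x=4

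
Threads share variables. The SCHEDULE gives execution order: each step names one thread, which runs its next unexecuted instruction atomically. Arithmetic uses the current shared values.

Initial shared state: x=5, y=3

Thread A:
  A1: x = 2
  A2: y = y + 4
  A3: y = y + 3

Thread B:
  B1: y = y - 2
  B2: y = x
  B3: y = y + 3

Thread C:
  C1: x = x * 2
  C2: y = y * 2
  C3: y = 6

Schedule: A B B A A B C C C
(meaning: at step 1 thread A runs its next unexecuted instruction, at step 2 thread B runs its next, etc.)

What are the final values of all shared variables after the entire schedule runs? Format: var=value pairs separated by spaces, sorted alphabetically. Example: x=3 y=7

Answer: x=4 y=6

Derivation:
Step 1: thread A executes A1 (x = 2). Shared: x=2 y=3. PCs: A@1 B@0 C@0
Step 2: thread B executes B1 (y = y - 2). Shared: x=2 y=1. PCs: A@1 B@1 C@0
Step 3: thread B executes B2 (y = x). Shared: x=2 y=2. PCs: A@1 B@2 C@0
Step 4: thread A executes A2 (y = y + 4). Shared: x=2 y=6. PCs: A@2 B@2 C@0
Step 5: thread A executes A3 (y = y + 3). Shared: x=2 y=9. PCs: A@3 B@2 C@0
Step 6: thread B executes B3 (y = y + 3). Shared: x=2 y=12. PCs: A@3 B@3 C@0
Step 7: thread C executes C1 (x = x * 2). Shared: x=4 y=12. PCs: A@3 B@3 C@1
Step 8: thread C executes C2 (y = y * 2). Shared: x=4 y=24. PCs: A@3 B@3 C@2
Step 9: thread C executes C3 (y = 6). Shared: x=4 y=6. PCs: A@3 B@3 C@3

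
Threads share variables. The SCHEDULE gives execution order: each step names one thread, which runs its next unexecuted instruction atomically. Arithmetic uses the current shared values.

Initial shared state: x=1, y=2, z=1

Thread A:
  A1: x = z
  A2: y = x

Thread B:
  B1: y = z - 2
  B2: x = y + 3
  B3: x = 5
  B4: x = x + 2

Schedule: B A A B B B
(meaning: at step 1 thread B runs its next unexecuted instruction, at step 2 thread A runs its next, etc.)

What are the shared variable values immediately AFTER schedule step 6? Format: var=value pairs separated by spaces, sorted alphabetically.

Answer: x=7 y=1 z=1

Derivation:
Step 1: thread B executes B1 (y = z - 2). Shared: x=1 y=-1 z=1. PCs: A@0 B@1
Step 2: thread A executes A1 (x = z). Shared: x=1 y=-1 z=1. PCs: A@1 B@1
Step 3: thread A executes A2 (y = x). Shared: x=1 y=1 z=1. PCs: A@2 B@1
Step 4: thread B executes B2 (x = y + 3). Shared: x=4 y=1 z=1. PCs: A@2 B@2
Step 5: thread B executes B3 (x = 5). Shared: x=5 y=1 z=1. PCs: A@2 B@3
Step 6: thread B executes B4 (x = x + 2). Shared: x=7 y=1 z=1. PCs: A@2 B@4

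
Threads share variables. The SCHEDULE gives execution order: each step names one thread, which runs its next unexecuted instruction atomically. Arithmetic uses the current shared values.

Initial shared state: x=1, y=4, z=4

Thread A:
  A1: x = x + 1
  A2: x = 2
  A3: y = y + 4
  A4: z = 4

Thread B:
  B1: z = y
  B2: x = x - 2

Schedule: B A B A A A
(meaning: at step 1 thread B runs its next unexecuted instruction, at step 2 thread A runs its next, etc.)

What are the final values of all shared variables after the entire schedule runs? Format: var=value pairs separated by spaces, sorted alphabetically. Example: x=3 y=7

Step 1: thread B executes B1 (z = y). Shared: x=1 y=4 z=4. PCs: A@0 B@1
Step 2: thread A executes A1 (x = x + 1). Shared: x=2 y=4 z=4. PCs: A@1 B@1
Step 3: thread B executes B2 (x = x - 2). Shared: x=0 y=4 z=4. PCs: A@1 B@2
Step 4: thread A executes A2 (x = 2). Shared: x=2 y=4 z=4. PCs: A@2 B@2
Step 5: thread A executes A3 (y = y + 4). Shared: x=2 y=8 z=4. PCs: A@3 B@2
Step 6: thread A executes A4 (z = 4). Shared: x=2 y=8 z=4. PCs: A@4 B@2

Answer: x=2 y=8 z=4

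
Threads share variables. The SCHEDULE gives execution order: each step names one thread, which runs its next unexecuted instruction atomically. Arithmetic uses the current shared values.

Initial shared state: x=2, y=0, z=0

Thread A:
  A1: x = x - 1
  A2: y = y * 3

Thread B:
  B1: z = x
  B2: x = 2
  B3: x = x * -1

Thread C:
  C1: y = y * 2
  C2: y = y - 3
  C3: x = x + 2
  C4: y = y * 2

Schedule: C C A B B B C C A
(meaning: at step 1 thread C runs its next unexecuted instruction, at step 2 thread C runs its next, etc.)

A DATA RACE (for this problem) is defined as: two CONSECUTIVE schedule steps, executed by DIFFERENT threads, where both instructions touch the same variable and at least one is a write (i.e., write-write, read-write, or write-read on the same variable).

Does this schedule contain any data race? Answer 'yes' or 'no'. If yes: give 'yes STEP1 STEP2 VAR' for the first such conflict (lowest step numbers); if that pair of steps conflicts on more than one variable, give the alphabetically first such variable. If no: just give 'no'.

Steps 1,2: same thread (C). No race.
Steps 2,3: C(r=y,w=y) vs A(r=x,w=x). No conflict.
Steps 3,4: A(x = x - 1) vs B(z = x). RACE on x (W-R).
Steps 4,5: same thread (B). No race.
Steps 5,6: same thread (B). No race.
Steps 6,7: B(x = x * -1) vs C(x = x + 2). RACE on x (W-W).
Steps 7,8: same thread (C). No race.
Steps 8,9: C(y = y * 2) vs A(y = y * 3). RACE on y (W-W).
First conflict at steps 3,4.

Answer: yes 3 4 x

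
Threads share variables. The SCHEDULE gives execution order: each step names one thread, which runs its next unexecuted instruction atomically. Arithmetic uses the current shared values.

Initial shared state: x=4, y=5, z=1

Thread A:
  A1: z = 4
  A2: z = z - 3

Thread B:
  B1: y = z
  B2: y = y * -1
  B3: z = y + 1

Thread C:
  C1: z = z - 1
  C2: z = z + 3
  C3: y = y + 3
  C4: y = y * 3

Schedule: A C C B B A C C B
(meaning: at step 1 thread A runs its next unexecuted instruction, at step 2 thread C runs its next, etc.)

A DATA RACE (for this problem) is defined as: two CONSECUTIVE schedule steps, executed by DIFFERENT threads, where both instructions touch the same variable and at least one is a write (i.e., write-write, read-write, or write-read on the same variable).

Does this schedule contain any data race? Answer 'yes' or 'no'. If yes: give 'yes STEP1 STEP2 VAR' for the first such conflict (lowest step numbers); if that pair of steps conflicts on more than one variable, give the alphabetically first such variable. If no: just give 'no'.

Answer: yes 1 2 z

Derivation:
Steps 1,2: A(z = 4) vs C(z = z - 1). RACE on z (W-W).
Steps 2,3: same thread (C). No race.
Steps 3,4: C(z = z + 3) vs B(y = z). RACE on z (W-R).
Steps 4,5: same thread (B). No race.
Steps 5,6: B(r=y,w=y) vs A(r=z,w=z). No conflict.
Steps 6,7: A(r=z,w=z) vs C(r=y,w=y). No conflict.
Steps 7,8: same thread (C). No race.
Steps 8,9: C(y = y * 3) vs B(z = y + 1). RACE on y (W-R).
First conflict at steps 1,2.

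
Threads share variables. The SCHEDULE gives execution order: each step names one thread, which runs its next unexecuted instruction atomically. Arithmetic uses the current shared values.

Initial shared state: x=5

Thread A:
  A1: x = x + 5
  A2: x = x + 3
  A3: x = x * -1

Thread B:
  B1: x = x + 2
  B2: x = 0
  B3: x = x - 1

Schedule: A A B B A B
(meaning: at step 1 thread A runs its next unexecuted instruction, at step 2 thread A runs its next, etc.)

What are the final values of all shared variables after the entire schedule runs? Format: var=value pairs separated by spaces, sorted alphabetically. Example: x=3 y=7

Answer: x=-1

Derivation:
Step 1: thread A executes A1 (x = x + 5). Shared: x=10. PCs: A@1 B@0
Step 2: thread A executes A2 (x = x + 3). Shared: x=13. PCs: A@2 B@0
Step 3: thread B executes B1 (x = x + 2). Shared: x=15. PCs: A@2 B@1
Step 4: thread B executes B2 (x = 0). Shared: x=0. PCs: A@2 B@2
Step 5: thread A executes A3 (x = x * -1). Shared: x=0. PCs: A@3 B@2
Step 6: thread B executes B3 (x = x - 1). Shared: x=-1. PCs: A@3 B@3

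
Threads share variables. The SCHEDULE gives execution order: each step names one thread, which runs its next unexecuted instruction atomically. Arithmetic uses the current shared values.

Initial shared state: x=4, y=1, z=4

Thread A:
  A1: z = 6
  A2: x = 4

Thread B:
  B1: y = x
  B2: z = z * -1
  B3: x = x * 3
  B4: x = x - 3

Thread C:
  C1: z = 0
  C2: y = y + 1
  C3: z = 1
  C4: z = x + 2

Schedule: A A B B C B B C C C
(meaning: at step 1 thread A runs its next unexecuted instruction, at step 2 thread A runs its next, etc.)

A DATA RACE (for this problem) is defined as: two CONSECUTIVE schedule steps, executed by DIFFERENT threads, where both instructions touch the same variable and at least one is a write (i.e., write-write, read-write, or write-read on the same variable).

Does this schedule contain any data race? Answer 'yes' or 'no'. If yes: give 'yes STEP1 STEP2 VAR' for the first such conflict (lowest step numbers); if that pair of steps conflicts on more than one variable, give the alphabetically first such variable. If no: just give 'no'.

Steps 1,2: same thread (A). No race.
Steps 2,3: A(x = 4) vs B(y = x). RACE on x (W-R).
Steps 3,4: same thread (B). No race.
Steps 4,5: B(z = z * -1) vs C(z = 0). RACE on z (W-W).
Steps 5,6: C(r=-,w=z) vs B(r=x,w=x). No conflict.
Steps 6,7: same thread (B). No race.
Steps 7,8: B(r=x,w=x) vs C(r=y,w=y). No conflict.
Steps 8,9: same thread (C). No race.
Steps 9,10: same thread (C). No race.
First conflict at steps 2,3.

Answer: yes 2 3 x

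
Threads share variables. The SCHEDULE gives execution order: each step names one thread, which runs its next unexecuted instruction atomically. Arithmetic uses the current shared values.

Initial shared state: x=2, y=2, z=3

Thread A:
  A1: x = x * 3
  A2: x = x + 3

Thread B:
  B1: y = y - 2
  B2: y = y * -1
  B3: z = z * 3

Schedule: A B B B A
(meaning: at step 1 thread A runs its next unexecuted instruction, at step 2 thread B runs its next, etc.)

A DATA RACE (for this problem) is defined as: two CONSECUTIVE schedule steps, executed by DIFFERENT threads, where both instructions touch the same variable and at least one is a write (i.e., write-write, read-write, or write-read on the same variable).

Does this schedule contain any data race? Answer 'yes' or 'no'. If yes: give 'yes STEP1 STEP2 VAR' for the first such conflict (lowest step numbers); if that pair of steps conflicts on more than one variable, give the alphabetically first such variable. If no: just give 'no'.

Steps 1,2: A(r=x,w=x) vs B(r=y,w=y). No conflict.
Steps 2,3: same thread (B). No race.
Steps 3,4: same thread (B). No race.
Steps 4,5: B(r=z,w=z) vs A(r=x,w=x). No conflict.

Answer: no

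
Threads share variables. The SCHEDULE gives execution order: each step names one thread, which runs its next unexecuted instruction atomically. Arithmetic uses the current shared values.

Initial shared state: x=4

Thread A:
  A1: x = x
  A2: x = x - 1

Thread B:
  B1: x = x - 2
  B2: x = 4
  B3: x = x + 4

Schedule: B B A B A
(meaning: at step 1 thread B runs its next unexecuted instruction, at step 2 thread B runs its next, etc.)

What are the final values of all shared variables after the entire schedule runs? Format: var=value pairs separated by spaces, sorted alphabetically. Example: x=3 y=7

Step 1: thread B executes B1 (x = x - 2). Shared: x=2. PCs: A@0 B@1
Step 2: thread B executes B2 (x = 4). Shared: x=4. PCs: A@0 B@2
Step 3: thread A executes A1 (x = x). Shared: x=4. PCs: A@1 B@2
Step 4: thread B executes B3 (x = x + 4). Shared: x=8. PCs: A@1 B@3
Step 5: thread A executes A2 (x = x - 1). Shared: x=7. PCs: A@2 B@3

Answer: x=7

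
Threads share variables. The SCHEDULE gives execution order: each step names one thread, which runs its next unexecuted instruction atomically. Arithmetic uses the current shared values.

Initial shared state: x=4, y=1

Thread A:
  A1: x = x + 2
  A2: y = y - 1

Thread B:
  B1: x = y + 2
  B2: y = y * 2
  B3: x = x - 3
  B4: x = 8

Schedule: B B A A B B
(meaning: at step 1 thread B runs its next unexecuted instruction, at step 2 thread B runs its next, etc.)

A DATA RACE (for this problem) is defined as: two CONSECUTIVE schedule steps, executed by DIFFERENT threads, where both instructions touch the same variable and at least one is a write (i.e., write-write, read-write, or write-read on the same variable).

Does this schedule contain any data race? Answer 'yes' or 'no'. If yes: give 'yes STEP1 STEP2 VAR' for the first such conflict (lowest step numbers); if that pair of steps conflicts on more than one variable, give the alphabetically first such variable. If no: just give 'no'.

Steps 1,2: same thread (B). No race.
Steps 2,3: B(r=y,w=y) vs A(r=x,w=x). No conflict.
Steps 3,4: same thread (A). No race.
Steps 4,5: A(r=y,w=y) vs B(r=x,w=x). No conflict.
Steps 5,6: same thread (B). No race.

Answer: no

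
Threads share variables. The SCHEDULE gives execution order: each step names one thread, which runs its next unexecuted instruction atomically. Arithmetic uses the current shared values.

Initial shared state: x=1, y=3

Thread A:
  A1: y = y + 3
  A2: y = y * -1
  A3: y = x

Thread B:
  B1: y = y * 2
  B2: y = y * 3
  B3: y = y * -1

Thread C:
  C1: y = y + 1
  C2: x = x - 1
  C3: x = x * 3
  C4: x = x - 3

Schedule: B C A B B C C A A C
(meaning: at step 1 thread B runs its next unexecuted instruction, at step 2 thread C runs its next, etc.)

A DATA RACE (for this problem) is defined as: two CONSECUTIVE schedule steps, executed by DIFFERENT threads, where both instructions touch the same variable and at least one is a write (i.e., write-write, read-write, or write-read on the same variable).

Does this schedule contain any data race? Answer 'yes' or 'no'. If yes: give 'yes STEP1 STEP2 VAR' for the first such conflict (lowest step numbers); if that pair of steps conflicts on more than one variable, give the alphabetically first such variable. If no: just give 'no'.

Answer: yes 1 2 y

Derivation:
Steps 1,2: B(y = y * 2) vs C(y = y + 1). RACE on y (W-W).
Steps 2,3: C(y = y + 1) vs A(y = y + 3). RACE on y (W-W).
Steps 3,4: A(y = y + 3) vs B(y = y * 3). RACE on y (W-W).
Steps 4,5: same thread (B). No race.
Steps 5,6: B(r=y,w=y) vs C(r=x,w=x). No conflict.
Steps 6,7: same thread (C). No race.
Steps 7,8: C(r=x,w=x) vs A(r=y,w=y). No conflict.
Steps 8,9: same thread (A). No race.
Steps 9,10: A(y = x) vs C(x = x - 3). RACE on x (R-W).
First conflict at steps 1,2.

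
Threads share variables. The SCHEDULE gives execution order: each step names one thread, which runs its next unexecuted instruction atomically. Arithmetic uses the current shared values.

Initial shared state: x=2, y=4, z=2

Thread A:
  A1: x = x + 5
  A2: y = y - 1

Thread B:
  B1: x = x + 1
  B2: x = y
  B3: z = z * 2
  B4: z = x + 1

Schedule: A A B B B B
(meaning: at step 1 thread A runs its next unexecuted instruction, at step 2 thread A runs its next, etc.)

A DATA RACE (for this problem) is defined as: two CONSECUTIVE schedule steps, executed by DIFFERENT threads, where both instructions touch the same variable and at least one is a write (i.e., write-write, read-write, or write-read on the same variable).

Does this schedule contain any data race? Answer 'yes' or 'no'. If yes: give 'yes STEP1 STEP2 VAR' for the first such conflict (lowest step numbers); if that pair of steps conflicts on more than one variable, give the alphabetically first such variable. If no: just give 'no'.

Steps 1,2: same thread (A). No race.
Steps 2,3: A(r=y,w=y) vs B(r=x,w=x). No conflict.
Steps 3,4: same thread (B). No race.
Steps 4,5: same thread (B). No race.
Steps 5,6: same thread (B). No race.

Answer: no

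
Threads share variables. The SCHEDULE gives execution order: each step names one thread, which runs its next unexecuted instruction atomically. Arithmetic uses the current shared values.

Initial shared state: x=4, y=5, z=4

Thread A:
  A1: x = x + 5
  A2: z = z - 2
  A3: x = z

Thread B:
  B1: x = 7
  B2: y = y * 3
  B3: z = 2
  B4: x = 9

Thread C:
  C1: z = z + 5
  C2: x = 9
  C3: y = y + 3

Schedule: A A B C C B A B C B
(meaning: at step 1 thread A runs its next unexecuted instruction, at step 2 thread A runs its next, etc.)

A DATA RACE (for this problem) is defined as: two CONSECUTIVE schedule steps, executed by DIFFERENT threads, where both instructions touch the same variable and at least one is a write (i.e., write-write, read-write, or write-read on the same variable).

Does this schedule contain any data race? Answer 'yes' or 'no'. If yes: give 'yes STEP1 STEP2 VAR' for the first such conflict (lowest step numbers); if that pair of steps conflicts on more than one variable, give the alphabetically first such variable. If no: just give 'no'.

Steps 1,2: same thread (A). No race.
Steps 2,3: A(r=z,w=z) vs B(r=-,w=x). No conflict.
Steps 3,4: B(r=-,w=x) vs C(r=z,w=z). No conflict.
Steps 4,5: same thread (C). No race.
Steps 5,6: C(r=-,w=x) vs B(r=y,w=y). No conflict.
Steps 6,7: B(r=y,w=y) vs A(r=z,w=x). No conflict.
Steps 7,8: A(x = z) vs B(z = 2). RACE on z (R-W).
Steps 8,9: B(r=-,w=z) vs C(r=y,w=y). No conflict.
Steps 9,10: C(r=y,w=y) vs B(r=-,w=x). No conflict.
First conflict at steps 7,8.

Answer: yes 7 8 z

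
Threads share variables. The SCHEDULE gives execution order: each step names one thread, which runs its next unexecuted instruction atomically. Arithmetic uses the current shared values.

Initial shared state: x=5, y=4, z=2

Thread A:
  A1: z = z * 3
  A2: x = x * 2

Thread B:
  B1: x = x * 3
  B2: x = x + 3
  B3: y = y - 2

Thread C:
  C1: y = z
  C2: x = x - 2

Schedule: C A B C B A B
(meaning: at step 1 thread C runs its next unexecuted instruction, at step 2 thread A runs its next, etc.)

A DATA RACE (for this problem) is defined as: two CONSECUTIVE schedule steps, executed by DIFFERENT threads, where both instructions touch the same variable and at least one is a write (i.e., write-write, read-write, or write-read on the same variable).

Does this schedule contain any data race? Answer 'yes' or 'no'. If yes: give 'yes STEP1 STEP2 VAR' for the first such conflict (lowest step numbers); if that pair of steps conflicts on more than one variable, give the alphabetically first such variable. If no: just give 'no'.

Steps 1,2: C(y = z) vs A(z = z * 3). RACE on z (R-W).
Steps 2,3: A(r=z,w=z) vs B(r=x,w=x). No conflict.
Steps 3,4: B(x = x * 3) vs C(x = x - 2). RACE on x (W-W).
Steps 4,5: C(x = x - 2) vs B(x = x + 3). RACE on x (W-W).
Steps 5,6: B(x = x + 3) vs A(x = x * 2). RACE on x (W-W).
Steps 6,7: A(r=x,w=x) vs B(r=y,w=y). No conflict.
First conflict at steps 1,2.

Answer: yes 1 2 z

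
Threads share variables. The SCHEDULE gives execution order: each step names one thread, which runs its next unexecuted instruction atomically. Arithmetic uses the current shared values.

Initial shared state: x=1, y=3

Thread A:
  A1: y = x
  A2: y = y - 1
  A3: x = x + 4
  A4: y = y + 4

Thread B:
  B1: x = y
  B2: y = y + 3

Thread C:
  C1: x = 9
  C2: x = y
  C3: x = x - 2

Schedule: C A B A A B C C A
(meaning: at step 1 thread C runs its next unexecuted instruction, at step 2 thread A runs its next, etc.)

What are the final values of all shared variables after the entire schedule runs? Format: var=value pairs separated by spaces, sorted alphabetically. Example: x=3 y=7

Step 1: thread C executes C1 (x = 9). Shared: x=9 y=3. PCs: A@0 B@0 C@1
Step 2: thread A executes A1 (y = x). Shared: x=9 y=9. PCs: A@1 B@0 C@1
Step 3: thread B executes B1 (x = y). Shared: x=9 y=9. PCs: A@1 B@1 C@1
Step 4: thread A executes A2 (y = y - 1). Shared: x=9 y=8. PCs: A@2 B@1 C@1
Step 5: thread A executes A3 (x = x + 4). Shared: x=13 y=8. PCs: A@3 B@1 C@1
Step 6: thread B executes B2 (y = y + 3). Shared: x=13 y=11. PCs: A@3 B@2 C@1
Step 7: thread C executes C2 (x = y). Shared: x=11 y=11. PCs: A@3 B@2 C@2
Step 8: thread C executes C3 (x = x - 2). Shared: x=9 y=11. PCs: A@3 B@2 C@3
Step 9: thread A executes A4 (y = y + 4). Shared: x=9 y=15. PCs: A@4 B@2 C@3

Answer: x=9 y=15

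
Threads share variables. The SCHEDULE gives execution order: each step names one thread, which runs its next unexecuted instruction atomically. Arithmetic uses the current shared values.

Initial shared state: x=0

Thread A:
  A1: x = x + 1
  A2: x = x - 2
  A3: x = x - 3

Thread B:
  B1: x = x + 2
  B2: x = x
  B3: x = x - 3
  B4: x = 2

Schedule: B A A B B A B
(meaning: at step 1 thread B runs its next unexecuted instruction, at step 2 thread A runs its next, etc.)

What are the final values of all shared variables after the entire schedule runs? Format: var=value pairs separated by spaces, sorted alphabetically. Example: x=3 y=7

Step 1: thread B executes B1 (x = x + 2). Shared: x=2. PCs: A@0 B@1
Step 2: thread A executes A1 (x = x + 1). Shared: x=3. PCs: A@1 B@1
Step 3: thread A executes A2 (x = x - 2). Shared: x=1. PCs: A@2 B@1
Step 4: thread B executes B2 (x = x). Shared: x=1. PCs: A@2 B@2
Step 5: thread B executes B3 (x = x - 3). Shared: x=-2. PCs: A@2 B@3
Step 6: thread A executes A3 (x = x - 3). Shared: x=-5. PCs: A@3 B@3
Step 7: thread B executes B4 (x = 2). Shared: x=2. PCs: A@3 B@4

Answer: x=2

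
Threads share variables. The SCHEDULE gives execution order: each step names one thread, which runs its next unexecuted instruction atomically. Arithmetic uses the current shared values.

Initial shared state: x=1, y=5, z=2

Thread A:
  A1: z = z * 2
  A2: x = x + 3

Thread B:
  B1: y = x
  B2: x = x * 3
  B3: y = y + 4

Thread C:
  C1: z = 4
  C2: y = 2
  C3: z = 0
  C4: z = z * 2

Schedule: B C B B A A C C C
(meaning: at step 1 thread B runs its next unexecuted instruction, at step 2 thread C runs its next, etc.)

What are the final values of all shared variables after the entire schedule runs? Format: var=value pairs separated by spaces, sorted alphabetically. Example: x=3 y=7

Step 1: thread B executes B1 (y = x). Shared: x=1 y=1 z=2. PCs: A@0 B@1 C@0
Step 2: thread C executes C1 (z = 4). Shared: x=1 y=1 z=4. PCs: A@0 B@1 C@1
Step 3: thread B executes B2 (x = x * 3). Shared: x=3 y=1 z=4. PCs: A@0 B@2 C@1
Step 4: thread B executes B3 (y = y + 4). Shared: x=3 y=5 z=4. PCs: A@0 B@3 C@1
Step 5: thread A executes A1 (z = z * 2). Shared: x=3 y=5 z=8. PCs: A@1 B@3 C@1
Step 6: thread A executes A2 (x = x + 3). Shared: x=6 y=5 z=8. PCs: A@2 B@3 C@1
Step 7: thread C executes C2 (y = 2). Shared: x=6 y=2 z=8. PCs: A@2 B@3 C@2
Step 8: thread C executes C3 (z = 0). Shared: x=6 y=2 z=0. PCs: A@2 B@3 C@3
Step 9: thread C executes C4 (z = z * 2). Shared: x=6 y=2 z=0. PCs: A@2 B@3 C@4

Answer: x=6 y=2 z=0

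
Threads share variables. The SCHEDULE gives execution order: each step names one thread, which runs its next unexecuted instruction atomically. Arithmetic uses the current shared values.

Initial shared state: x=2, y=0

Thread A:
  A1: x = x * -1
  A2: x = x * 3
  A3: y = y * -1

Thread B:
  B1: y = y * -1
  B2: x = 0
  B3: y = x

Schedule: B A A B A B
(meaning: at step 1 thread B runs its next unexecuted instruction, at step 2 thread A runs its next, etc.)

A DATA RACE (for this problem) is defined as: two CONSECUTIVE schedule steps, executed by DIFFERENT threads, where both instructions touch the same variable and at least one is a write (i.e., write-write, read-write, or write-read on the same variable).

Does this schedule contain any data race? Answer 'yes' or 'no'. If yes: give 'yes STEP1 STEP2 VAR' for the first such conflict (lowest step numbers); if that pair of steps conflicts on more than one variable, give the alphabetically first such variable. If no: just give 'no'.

Steps 1,2: B(r=y,w=y) vs A(r=x,w=x). No conflict.
Steps 2,3: same thread (A). No race.
Steps 3,4: A(x = x * 3) vs B(x = 0). RACE on x (W-W).
Steps 4,5: B(r=-,w=x) vs A(r=y,w=y). No conflict.
Steps 5,6: A(y = y * -1) vs B(y = x). RACE on y (W-W).
First conflict at steps 3,4.

Answer: yes 3 4 x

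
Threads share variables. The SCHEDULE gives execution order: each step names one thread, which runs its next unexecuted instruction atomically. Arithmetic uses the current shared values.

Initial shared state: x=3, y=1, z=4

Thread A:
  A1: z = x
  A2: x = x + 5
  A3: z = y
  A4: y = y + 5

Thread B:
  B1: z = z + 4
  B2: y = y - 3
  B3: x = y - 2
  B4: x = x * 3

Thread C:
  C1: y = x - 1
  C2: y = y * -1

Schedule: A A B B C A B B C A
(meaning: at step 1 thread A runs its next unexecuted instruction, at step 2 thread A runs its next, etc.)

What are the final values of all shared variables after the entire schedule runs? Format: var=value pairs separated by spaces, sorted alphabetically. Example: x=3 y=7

Step 1: thread A executes A1 (z = x). Shared: x=3 y=1 z=3. PCs: A@1 B@0 C@0
Step 2: thread A executes A2 (x = x + 5). Shared: x=8 y=1 z=3. PCs: A@2 B@0 C@0
Step 3: thread B executes B1 (z = z + 4). Shared: x=8 y=1 z=7. PCs: A@2 B@1 C@0
Step 4: thread B executes B2 (y = y - 3). Shared: x=8 y=-2 z=7. PCs: A@2 B@2 C@0
Step 5: thread C executes C1 (y = x - 1). Shared: x=8 y=7 z=7. PCs: A@2 B@2 C@1
Step 6: thread A executes A3 (z = y). Shared: x=8 y=7 z=7. PCs: A@3 B@2 C@1
Step 7: thread B executes B3 (x = y - 2). Shared: x=5 y=7 z=7. PCs: A@3 B@3 C@1
Step 8: thread B executes B4 (x = x * 3). Shared: x=15 y=7 z=7. PCs: A@3 B@4 C@1
Step 9: thread C executes C2 (y = y * -1). Shared: x=15 y=-7 z=7. PCs: A@3 B@4 C@2
Step 10: thread A executes A4 (y = y + 5). Shared: x=15 y=-2 z=7. PCs: A@4 B@4 C@2

Answer: x=15 y=-2 z=7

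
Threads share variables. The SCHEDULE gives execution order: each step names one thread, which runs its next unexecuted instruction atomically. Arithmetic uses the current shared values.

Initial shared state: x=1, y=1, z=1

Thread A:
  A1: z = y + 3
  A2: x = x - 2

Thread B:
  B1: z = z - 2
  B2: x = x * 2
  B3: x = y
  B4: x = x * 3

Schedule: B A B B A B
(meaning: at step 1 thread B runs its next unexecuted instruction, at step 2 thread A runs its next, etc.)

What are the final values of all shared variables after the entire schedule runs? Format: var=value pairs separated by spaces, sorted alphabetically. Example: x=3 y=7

Answer: x=-3 y=1 z=4

Derivation:
Step 1: thread B executes B1 (z = z - 2). Shared: x=1 y=1 z=-1. PCs: A@0 B@1
Step 2: thread A executes A1 (z = y + 3). Shared: x=1 y=1 z=4. PCs: A@1 B@1
Step 3: thread B executes B2 (x = x * 2). Shared: x=2 y=1 z=4. PCs: A@1 B@2
Step 4: thread B executes B3 (x = y). Shared: x=1 y=1 z=4. PCs: A@1 B@3
Step 5: thread A executes A2 (x = x - 2). Shared: x=-1 y=1 z=4. PCs: A@2 B@3
Step 6: thread B executes B4 (x = x * 3). Shared: x=-3 y=1 z=4. PCs: A@2 B@4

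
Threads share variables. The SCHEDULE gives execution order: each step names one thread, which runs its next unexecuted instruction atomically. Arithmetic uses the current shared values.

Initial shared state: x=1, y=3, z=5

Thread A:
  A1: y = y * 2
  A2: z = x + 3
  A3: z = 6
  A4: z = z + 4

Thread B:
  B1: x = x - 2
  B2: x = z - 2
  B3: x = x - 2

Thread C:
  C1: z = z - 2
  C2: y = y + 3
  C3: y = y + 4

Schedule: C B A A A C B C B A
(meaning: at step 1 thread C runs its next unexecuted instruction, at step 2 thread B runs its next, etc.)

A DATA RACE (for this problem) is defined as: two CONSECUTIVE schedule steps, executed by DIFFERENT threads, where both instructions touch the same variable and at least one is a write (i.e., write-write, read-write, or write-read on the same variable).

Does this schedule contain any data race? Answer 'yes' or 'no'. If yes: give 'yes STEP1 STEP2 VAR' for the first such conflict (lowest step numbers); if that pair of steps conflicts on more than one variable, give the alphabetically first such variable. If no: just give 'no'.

Answer: no

Derivation:
Steps 1,2: C(r=z,w=z) vs B(r=x,w=x). No conflict.
Steps 2,3: B(r=x,w=x) vs A(r=y,w=y). No conflict.
Steps 3,4: same thread (A). No race.
Steps 4,5: same thread (A). No race.
Steps 5,6: A(r=-,w=z) vs C(r=y,w=y). No conflict.
Steps 6,7: C(r=y,w=y) vs B(r=z,w=x). No conflict.
Steps 7,8: B(r=z,w=x) vs C(r=y,w=y). No conflict.
Steps 8,9: C(r=y,w=y) vs B(r=x,w=x). No conflict.
Steps 9,10: B(r=x,w=x) vs A(r=z,w=z). No conflict.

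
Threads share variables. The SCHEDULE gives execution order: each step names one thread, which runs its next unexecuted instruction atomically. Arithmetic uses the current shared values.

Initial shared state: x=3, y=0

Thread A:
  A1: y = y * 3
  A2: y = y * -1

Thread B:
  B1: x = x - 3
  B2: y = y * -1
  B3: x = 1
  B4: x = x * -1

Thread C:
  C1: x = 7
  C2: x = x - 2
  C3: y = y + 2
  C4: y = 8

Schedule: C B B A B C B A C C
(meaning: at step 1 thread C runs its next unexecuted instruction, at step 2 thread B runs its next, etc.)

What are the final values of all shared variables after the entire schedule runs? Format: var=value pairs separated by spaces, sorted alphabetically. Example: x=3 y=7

Step 1: thread C executes C1 (x = 7). Shared: x=7 y=0. PCs: A@0 B@0 C@1
Step 2: thread B executes B1 (x = x - 3). Shared: x=4 y=0. PCs: A@0 B@1 C@1
Step 3: thread B executes B2 (y = y * -1). Shared: x=4 y=0. PCs: A@0 B@2 C@1
Step 4: thread A executes A1 (y = y * 3). Shared: x=4 y=0. PCs: A@1 B@2 C@1
Step 5: thread B executes B3 (x = 1). Shared: x=1 y=0. PCs: A@1 B@3 C@1
Step 6: thread C executes C2 (x = x - 2). Shared: x=-1 y=0. PCs: A@1 B@3 C@2
Step 7: thread B executes B4 (x = x * -1). Shared: x=1 y=0. PCs: A@1 B@4 C@2
Step 8: thread A executes A2 (y = y * -1). Shared: x=1 y=0. PCs: A@2 B@4 C@2
Step 9: thread C executes C3 (y = y + 2). Shared: x=1 y=2. PCs: A@2 B@4 C@3
Step 10: thread C executes C4 (y = 8). Shared: x=1 y=8. PCs: A@2 B@4 C@4

Answer: x=1 y=8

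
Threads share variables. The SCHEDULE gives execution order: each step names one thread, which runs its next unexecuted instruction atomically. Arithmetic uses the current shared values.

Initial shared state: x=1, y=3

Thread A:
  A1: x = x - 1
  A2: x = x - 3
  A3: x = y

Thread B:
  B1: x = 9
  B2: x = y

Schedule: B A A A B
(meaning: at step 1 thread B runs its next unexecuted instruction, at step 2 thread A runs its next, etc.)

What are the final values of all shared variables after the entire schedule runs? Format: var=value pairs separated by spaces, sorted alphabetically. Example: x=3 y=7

Step 1: thread B executes B1 (x = 9). Shared: x=9 y=3. PCs: A@0 B@1
Step 2: thread A executes A1 (x = x - 1). Shared: x=8 y=3. PCs: A@1 B@1
Step 3: thread A executes A2 (x = x - 3). Shared: x=5 y=3. PCs: A@2 B@1
Step 4: thread A executes A3 (x = y). Shared: x=3 y=3. PCs: A@3 B@1
Step 5: thread B executes B2 (x = y). Shared: x=3 y=3. PCs: A@3 B@2

Answer: x=3 y=3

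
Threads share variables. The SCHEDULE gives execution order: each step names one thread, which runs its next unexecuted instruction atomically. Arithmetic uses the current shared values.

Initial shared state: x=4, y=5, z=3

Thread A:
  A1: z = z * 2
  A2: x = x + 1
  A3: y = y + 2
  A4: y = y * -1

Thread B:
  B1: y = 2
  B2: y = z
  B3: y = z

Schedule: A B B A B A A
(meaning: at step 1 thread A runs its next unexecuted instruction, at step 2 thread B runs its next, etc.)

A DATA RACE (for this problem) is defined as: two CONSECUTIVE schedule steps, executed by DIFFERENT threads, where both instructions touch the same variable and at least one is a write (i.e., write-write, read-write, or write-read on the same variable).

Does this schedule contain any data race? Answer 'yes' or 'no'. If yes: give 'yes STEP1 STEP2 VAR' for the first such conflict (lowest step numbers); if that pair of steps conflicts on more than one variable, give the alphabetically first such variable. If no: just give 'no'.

Steps 1,2: A(r=z,w=z) vs B(r=-,w=y). No conflict.
Steps 2,3: same thread (B). No race.
Steps 3,4: B(r=z,w=y) vs A(r=x,w=x). No conflict.
Steps 4,5: A(r=x,w=x) vs B(r=z,w=y). No conflict.
Steps 5,6: B(y = z) vs A(y = y + 2). RACE on y (W-W).
Steps 6,7: same thread (A). No race.
First conflict at steps 5,6.

Answer: yes 5 6 y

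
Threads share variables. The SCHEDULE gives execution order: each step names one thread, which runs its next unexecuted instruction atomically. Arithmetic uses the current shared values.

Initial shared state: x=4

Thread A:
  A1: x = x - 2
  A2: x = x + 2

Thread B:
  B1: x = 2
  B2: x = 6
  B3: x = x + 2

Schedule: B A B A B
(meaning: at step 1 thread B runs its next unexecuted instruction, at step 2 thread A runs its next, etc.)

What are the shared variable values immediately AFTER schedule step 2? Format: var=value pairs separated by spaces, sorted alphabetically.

Step 1: thread B executes B1 (x = 2). Shared: x=2. PCs: A@0 B@1
Step 2: thread A executes A1 (x = x - 2). Shared: x=0. PCs: A@1 B@1

Answer: x=0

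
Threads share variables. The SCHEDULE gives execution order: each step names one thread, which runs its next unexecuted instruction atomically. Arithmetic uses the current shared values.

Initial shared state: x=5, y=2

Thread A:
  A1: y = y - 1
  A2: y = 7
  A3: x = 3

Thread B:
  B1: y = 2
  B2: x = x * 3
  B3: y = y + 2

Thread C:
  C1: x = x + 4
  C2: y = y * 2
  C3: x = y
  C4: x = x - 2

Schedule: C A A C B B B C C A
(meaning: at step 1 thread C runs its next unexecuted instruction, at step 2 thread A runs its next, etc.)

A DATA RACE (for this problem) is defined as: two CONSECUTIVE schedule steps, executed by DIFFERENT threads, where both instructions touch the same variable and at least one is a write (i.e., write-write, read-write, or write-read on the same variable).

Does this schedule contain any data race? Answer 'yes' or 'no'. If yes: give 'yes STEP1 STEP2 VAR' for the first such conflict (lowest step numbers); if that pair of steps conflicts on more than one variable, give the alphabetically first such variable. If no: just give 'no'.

Answer: yes 3 4 y

Derivation:
Steps 1,2: C(r=x,w=x) vs A(r=y,w=y). No conflict.
Steps 2,3: same thread (A). No race.
Steps 3,4: A(y = 7) vs C(y = y * 2). RACE on y (W-W).
Steps 4,5: C(y = y * 2) vs B(y = 2). RACE on y (W-W).
Steps 5,6: same thread (B). No race.
Steps 6,7: same thread (B). No race.
Steps 7,8: B(y = y + 2) vs C(x = y). RACE on y (W-R).
Steps 8,9: same thread (C). No race.
Steps 9,10: C(x = x - 2) vs A(x = 3). RACE on x (W-W).
First conflict at steps 3,4.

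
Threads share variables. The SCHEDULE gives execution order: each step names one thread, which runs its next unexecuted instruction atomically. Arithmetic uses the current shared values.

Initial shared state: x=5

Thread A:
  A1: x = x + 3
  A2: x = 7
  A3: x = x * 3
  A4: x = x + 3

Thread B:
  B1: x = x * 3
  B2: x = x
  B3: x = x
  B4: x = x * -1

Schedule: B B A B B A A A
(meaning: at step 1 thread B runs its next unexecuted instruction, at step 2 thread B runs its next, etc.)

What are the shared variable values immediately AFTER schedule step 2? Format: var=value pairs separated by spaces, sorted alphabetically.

Answer: x=15

Derivation:
Step 1: thread B executes B1 (x = x * 3). Shared: x=15. PCs: A@0 B@1
Step 2: thread B executes B2 (x = x). Shared: x=15. PCs: A@0 B@2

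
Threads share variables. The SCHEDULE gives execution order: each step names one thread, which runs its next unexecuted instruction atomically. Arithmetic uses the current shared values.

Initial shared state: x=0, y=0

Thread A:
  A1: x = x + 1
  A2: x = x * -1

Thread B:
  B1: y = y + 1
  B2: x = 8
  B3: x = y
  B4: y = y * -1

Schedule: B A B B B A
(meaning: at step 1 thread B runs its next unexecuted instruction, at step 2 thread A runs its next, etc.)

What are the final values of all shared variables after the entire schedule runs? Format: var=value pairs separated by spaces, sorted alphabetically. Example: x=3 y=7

Step 1: thread B executes B1 (y = y + 1). Shared: x=0 y=1. PCs: A@0 B@1
Step 2: thread A executes A1 (x = x + 1). Shared: x=1 y=1. PCs: A@1 B@1
Step 3: thread B executes B2 (x = 8). Shared: x=8 y=1. PCs: A@1 B@2
Step 4: thread B executes B3 (x = y). Shared: x=1 y=1. PCs: A@1 B@3
Step 5: thread B executes B4 (y = y * -1). Shared: x=1 y=-1. PCs: A@1 B@4
Step 6: thread A executes A2 (x = x * -1). Shared: x=-1 y=-1. PCs: A@2 B@4

Answer: x=-1 y=-1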